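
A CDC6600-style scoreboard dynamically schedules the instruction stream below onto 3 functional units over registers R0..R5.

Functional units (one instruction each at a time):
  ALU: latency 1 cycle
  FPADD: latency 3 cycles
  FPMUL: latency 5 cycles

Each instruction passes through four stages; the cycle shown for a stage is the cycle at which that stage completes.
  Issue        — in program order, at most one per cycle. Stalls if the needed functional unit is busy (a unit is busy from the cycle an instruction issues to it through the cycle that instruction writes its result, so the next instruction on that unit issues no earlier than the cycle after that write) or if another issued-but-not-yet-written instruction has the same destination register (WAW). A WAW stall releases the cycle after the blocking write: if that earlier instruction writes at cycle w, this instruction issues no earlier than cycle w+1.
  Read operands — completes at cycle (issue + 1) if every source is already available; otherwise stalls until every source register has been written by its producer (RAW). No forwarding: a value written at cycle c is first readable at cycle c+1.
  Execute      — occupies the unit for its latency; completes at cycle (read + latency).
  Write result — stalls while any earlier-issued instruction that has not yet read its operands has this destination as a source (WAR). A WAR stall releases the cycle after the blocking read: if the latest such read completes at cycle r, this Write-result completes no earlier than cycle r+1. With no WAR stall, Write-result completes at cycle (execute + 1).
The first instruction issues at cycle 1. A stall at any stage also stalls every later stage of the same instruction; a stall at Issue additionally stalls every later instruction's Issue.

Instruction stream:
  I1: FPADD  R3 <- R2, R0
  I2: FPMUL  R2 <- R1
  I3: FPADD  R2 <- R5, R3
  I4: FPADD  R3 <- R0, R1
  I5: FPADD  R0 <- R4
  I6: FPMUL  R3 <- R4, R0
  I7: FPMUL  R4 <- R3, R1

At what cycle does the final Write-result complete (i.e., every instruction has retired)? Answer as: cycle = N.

1) issue 1, read 2, done 5, write 6
2) issue 2, read 3, done 8, write 9
3) issue 10, read 11, done 14, write 15  <WAW R2: wait I2 write@9>
4) issue 16, read 17, done 20, write 21  <struct: FPADD busy until I3 writes@15>
5) issue 22, read 23, done 26, write 27  <struct: FPADD busy until I4 writes@21>
6) issue 23, read 28, done 33, write 34  <RAW R0: wait I5 write@27>
7) issue 35, read 36, done 41, write 42  <struct: FPMUL busy until I6 writes@34>

cycle = 42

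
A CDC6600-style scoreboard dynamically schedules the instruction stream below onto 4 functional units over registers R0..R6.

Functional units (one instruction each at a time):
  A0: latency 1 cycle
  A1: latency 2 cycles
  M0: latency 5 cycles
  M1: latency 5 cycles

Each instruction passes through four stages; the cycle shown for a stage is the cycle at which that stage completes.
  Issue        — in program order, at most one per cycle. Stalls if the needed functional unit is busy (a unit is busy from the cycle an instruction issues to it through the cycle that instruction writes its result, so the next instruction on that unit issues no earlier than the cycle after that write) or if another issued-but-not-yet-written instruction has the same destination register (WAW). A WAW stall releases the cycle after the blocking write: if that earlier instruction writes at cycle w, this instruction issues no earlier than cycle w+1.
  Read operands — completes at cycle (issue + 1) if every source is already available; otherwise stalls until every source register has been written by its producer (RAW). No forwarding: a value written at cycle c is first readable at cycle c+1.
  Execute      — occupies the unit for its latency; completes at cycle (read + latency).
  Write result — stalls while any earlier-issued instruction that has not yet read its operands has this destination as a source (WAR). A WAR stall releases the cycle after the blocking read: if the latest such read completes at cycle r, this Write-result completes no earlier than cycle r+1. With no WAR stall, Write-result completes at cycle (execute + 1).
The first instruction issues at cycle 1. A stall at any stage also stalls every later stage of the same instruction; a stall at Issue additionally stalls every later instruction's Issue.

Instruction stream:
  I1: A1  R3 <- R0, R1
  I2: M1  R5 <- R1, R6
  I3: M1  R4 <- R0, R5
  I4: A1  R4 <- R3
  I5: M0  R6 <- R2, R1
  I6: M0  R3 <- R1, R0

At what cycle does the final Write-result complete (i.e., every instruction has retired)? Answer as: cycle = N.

c1: issue I1 (A1)
c2: I1 read-ops | issue I2 (M1)
c3: I2 read-ops
c4: I1 finished on A1
c5: I1→R3
c8: I2 finished on M1
c9: I2→R5
c10: issue I3 (M1)
c11: I3 read-ops
c16: I3 finished on M1
c17: I3→R4
c18: issue I4 (A1)
c19: I4 read-ops | issue I5 (M0)
c20: I5 read-ops
c21: I4 finished on A1
c22: I4→R4
c25: I5 finished on M0
c26: I5→R6
c27: issue I6 (M0)
c28: I6 read-ops
c33: I6 finished on M0
c34: I6→R3

cycle = 34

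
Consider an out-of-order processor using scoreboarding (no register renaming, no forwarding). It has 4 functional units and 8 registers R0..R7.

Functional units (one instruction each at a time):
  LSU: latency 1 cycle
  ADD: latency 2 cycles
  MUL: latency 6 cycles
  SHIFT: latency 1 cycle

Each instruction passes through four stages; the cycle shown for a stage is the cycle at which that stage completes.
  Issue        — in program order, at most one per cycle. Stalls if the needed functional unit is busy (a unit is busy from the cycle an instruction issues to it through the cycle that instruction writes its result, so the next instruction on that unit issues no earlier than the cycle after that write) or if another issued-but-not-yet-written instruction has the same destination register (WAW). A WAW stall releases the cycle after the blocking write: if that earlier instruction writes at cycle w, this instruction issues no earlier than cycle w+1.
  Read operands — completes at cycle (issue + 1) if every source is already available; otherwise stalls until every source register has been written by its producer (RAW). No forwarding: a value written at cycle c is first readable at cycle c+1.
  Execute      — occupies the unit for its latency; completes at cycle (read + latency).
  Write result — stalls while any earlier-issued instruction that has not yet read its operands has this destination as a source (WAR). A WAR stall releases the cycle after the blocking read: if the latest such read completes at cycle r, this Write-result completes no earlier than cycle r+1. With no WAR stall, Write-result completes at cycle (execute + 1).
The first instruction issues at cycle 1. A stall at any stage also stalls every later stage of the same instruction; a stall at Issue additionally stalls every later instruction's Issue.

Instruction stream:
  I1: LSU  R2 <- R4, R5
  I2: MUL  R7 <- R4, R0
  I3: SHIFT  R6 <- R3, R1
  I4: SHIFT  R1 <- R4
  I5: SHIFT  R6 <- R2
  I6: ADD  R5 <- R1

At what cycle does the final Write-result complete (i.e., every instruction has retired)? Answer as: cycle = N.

1) issue 1, read 2, done 3, write 4
2) issue 2, read 3, done 9, write 10
3) issue 3, read 4, done 5, write 6
4) issue 7, read 8, done 9, write 10  <struct: SHIFT busy until I3 writes@6>
5) issue 11, read 12, done 13, write 14  <struct: SHIFT busy until I4 writes@10>
6) issue 12, read 13, done 15, write 16

cycle = 16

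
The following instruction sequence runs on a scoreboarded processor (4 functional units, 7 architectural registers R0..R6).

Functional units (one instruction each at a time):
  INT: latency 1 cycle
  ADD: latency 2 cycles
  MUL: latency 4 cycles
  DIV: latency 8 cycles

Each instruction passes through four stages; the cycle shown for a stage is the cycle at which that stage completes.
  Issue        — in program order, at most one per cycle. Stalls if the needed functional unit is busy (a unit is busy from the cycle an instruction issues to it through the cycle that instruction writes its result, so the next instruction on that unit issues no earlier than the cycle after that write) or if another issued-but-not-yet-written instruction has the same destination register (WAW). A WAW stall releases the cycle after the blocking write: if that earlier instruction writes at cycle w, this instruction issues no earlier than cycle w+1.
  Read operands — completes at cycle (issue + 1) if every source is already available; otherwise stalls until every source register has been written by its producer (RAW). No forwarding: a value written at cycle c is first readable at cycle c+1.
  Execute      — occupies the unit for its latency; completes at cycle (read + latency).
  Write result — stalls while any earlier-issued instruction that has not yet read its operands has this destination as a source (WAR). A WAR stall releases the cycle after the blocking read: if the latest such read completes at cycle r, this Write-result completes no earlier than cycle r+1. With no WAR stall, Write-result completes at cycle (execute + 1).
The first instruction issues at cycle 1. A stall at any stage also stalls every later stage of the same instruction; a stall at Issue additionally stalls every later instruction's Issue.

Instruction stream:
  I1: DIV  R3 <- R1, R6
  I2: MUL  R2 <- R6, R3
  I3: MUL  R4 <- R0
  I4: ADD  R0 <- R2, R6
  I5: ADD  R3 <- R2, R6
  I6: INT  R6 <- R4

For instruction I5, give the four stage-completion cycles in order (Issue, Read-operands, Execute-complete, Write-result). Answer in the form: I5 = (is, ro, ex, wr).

c1: I1→DIV
c2: I1 RO · I2→MUL
c10: I1 EX
c11: I1 WR R3
c12: I2 RO
c16: I2 EX
c17: I2 WR R2
c18: I3→MUL
c19: I3 RO · I4→ADD
c20: I4 RO
c22: I4 EX
c23: I3 EX · I4 WR R0
c24: I3 WR R4 · I5→ADD
c25: I5 RO · I6→INT
c26: I6 RO
c27: I5 EX · I6 EX
c28: I5 WR R3 · I6 WR R6

I5 = (24, 25, 27, 28)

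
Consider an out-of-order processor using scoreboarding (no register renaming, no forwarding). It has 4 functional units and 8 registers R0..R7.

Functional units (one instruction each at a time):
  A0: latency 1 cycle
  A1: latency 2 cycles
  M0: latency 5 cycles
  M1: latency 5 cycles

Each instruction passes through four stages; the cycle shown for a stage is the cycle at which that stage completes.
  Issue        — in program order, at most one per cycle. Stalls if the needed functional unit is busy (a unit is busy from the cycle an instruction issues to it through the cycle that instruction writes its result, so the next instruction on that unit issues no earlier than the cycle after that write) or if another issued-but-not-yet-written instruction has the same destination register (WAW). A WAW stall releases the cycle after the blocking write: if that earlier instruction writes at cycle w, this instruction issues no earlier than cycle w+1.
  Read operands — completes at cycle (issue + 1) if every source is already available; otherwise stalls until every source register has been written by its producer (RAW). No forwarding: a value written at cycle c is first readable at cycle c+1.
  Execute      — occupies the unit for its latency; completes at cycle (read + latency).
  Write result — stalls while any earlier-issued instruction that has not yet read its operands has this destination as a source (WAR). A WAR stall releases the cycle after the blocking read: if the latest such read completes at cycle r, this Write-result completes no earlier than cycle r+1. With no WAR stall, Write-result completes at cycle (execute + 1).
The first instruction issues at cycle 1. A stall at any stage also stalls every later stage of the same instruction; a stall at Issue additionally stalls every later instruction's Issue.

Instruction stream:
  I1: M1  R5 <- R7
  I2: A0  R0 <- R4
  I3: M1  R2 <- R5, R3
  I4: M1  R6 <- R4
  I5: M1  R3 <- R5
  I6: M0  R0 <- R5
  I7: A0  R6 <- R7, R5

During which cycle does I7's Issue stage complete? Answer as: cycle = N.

cycle = 27

I1  is:1  ro:2  ex:7  wr:8
I2  is:2  ro:3  ex:4  wr:5
I3  is:9  ro:10  ex:15  wr:16  — struct: M1 busy until I1 writes@8
I4  is:17  ro:18  ex:23  wr:24  — struct: M1 busy until I3 writes@16
I5  is:25  ro:26  ex:31  wr:32  — struct: M1 busy until I4 writes@24
I6  is:26  ro:27  ex:32  wr:33
I7  is:27  ro:28  ex:29  wr:30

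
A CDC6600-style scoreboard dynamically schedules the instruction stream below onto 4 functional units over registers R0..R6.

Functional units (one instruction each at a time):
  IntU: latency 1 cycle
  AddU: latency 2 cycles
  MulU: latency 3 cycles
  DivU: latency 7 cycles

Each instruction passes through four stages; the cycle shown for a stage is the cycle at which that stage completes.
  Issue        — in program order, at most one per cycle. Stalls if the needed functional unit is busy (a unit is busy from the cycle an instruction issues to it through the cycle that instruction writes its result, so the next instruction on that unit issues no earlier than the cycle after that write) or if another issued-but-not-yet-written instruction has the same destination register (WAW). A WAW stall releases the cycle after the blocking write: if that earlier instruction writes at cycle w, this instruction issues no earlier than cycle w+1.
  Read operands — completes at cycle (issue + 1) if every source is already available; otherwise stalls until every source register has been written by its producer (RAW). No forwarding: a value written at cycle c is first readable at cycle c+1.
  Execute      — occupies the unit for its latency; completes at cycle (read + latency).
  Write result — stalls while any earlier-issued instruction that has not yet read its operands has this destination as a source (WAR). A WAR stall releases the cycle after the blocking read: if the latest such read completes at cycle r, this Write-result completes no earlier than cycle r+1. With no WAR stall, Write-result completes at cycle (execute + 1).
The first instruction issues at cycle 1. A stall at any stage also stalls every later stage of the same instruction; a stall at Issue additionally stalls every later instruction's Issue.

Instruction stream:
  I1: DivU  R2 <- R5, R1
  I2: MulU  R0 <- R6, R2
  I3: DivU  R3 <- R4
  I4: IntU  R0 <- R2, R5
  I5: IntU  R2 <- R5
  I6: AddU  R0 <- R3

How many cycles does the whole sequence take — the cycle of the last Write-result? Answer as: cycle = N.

1) issue 1, read 2, done 9, write 10
2) issue 2, read 11, done 14, write 15  <RAW R2: wait I1 write@10>
3) issue 11, read 12, done 19, write 20  <struct: DivU busy until I1 writes@10>
4) issue 16, read 17, done 18, write 19  <WAW R0: wait I2 write@15>
5) issue 20, read 21, done 22, write 23  <struct: IntU busy until I4 writes@19>
6) issue 21, read 22, done 24, write 25

cycle = 25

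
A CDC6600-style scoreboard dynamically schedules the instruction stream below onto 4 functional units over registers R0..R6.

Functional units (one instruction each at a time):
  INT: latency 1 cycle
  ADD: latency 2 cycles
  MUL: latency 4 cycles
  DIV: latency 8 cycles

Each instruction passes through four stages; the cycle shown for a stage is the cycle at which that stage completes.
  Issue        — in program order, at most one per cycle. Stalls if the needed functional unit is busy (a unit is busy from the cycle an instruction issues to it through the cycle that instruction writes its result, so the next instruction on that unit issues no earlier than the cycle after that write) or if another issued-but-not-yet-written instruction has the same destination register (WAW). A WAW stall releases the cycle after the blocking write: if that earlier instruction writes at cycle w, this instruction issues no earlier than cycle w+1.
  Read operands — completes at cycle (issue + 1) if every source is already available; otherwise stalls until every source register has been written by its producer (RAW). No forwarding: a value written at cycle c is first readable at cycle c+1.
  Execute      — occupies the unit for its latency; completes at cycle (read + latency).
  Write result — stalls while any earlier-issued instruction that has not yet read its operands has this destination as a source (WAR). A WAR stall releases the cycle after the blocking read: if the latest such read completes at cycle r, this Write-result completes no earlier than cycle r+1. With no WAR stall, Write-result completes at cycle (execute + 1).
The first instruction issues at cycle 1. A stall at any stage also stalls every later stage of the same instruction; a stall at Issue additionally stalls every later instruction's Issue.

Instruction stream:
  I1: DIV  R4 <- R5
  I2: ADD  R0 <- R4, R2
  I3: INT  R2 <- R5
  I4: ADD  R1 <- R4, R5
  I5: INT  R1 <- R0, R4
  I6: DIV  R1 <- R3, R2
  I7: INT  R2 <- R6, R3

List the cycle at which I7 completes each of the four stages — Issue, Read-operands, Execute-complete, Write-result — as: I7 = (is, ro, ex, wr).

[I1] 1/2/10/11
[I2] 2/12/14/15  (RAW R4: wait I1 write@11)
[I3] 3/4/5/13  (WAR R2: wait I2 read@12)
[I4] 16/17/19/20  (struct: ADD busy until I2 writes@15)
[I5] 21/22/23/24  (WAW R1: wait I4 write@20)
[I6] 25/26/34/35  (WAW R1: wait I5 write@24)
[I7] 26/27/28/29

I7 = (26, 27, 28, 29)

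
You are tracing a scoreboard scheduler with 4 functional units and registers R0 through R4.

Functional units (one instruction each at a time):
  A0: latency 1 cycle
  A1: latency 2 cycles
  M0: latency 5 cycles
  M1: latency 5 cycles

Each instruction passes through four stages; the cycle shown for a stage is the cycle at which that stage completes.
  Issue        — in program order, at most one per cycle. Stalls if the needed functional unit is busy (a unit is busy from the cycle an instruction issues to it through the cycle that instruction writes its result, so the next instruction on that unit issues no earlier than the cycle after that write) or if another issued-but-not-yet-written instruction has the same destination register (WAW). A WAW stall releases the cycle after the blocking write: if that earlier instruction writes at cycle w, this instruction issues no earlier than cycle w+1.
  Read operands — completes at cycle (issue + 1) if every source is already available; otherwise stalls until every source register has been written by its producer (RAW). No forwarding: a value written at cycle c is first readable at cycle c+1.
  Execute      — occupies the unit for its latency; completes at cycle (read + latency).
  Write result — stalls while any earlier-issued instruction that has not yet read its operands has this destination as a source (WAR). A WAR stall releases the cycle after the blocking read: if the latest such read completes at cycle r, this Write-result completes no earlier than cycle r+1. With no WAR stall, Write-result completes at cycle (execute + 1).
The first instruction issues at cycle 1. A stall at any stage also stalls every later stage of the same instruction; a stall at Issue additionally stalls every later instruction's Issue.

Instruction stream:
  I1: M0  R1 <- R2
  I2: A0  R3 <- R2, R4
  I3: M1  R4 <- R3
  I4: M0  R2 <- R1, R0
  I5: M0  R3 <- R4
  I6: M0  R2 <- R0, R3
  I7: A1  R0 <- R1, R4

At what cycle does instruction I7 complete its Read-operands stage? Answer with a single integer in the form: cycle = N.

cycle = 27

  I1 | 1 | 2 | 7 | 8
  I2 | 2 | 3 | 4 | 5
  I3 | 3 | 6 | 11 | 12   RAW R3: wait I2 write@5
  I4 | 9 | 10 | 15 | 16   struct: M0 busy until I1 writes@8
  I5 | 17 | 18 | 23 | 24   struct: M0 busy until I4 writes@16
  I6 | 25 | 26 | 31 | 32   struct: M0 busy until I5 writes@24
  I7 | 26 | 27 | 29 | 30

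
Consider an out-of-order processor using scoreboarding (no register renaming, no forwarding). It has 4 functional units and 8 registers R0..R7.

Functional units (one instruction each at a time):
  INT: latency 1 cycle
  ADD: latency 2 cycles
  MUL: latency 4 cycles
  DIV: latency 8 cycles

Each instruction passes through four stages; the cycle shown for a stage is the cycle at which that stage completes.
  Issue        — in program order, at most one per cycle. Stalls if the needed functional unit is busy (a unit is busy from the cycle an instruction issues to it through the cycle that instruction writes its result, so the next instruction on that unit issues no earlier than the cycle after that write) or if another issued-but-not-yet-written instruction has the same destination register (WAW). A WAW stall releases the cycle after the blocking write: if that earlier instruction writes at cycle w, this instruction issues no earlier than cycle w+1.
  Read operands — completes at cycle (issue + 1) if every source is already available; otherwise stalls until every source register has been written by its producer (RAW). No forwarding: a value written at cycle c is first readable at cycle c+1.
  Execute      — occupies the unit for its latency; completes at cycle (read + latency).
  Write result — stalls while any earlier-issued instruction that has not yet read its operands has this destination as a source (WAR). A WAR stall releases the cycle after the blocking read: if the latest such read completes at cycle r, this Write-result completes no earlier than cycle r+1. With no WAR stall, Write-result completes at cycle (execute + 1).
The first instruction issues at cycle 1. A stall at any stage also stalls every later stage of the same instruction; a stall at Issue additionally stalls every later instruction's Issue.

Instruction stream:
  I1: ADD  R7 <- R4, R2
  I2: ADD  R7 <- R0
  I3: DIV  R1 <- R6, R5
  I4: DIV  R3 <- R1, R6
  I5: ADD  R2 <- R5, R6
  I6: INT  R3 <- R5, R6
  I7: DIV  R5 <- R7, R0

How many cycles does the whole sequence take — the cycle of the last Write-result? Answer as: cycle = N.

c1: I1→ADD
c2: I1 RO
c4: I1 EX
c5: I1 WR R7
c6: I2→ADD
c7: I2 RO · I3→DIV
c8: I3 RO
c9: I2 EX
c10: I2 WR R7
c16: I3 EX
c17: I3 WR R1
c18: I4→DIV
c19: I4 RO · I5→ADD
c20: I5 RO
c22: I5 EX
c23: I5 WR R2
c27: I4 EX
c28: I4 WR R3
c29: I6→INT
c30: I6 RO · I7→DIV
c31: I6 EX · I7 RO
c32: I6 WR R3
c39: I7 EX
c40: I7 WR R5

cycle = 40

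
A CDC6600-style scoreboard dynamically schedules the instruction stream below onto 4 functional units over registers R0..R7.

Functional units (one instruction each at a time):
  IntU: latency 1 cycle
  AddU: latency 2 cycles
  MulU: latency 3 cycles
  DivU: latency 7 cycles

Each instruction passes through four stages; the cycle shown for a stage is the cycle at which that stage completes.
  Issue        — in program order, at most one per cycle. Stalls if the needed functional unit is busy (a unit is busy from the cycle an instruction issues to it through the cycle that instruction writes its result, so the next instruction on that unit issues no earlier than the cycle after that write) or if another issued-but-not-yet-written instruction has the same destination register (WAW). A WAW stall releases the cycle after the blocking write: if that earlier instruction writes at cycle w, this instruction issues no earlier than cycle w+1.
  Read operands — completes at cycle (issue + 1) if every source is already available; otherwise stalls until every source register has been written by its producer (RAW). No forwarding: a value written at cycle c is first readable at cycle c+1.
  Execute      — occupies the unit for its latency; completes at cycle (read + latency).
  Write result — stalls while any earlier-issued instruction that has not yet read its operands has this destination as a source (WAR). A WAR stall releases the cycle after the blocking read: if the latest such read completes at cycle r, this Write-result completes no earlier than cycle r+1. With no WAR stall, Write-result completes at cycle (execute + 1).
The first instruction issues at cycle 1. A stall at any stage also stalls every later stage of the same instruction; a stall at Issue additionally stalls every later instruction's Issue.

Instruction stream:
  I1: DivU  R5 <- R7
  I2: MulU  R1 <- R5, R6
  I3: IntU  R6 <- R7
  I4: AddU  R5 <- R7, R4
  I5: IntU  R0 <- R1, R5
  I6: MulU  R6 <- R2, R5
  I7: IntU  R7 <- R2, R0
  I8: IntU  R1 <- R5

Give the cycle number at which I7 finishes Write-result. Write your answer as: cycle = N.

t=1  I1 dispatched to DivU
t=2  I1 operands ready; I2 dispatched to MulU
t=3  I3 dispatched to IntU
t=4  I3 operands ready
t=5  I3 complete
t=9  I1 complete
t=10  R5←I1
t=11  I2 operands ready; I4 dispatched to AddU
t=12  R6←I3; I4 operands ready
t=13  I5 dispatched to IntU
t=14  I2 complete; I4 complete
t=15  R1←I2; R5←I4
t=16  I5 operands ready; I6 dispatched to MulU
t=17  I5 complete; I6 operands ready
t=18  R0←I5
t=19  I7 dispatched to IntU
t=20  I6 complete; I7 operands ready
t=21  R6←I6; I7 complete
t=22  R7←I7
t=23  I8 dispatched to IntU
t=24  I8 operands ready
t=25  I8 complete
t=26  R1←I8

cycle = 22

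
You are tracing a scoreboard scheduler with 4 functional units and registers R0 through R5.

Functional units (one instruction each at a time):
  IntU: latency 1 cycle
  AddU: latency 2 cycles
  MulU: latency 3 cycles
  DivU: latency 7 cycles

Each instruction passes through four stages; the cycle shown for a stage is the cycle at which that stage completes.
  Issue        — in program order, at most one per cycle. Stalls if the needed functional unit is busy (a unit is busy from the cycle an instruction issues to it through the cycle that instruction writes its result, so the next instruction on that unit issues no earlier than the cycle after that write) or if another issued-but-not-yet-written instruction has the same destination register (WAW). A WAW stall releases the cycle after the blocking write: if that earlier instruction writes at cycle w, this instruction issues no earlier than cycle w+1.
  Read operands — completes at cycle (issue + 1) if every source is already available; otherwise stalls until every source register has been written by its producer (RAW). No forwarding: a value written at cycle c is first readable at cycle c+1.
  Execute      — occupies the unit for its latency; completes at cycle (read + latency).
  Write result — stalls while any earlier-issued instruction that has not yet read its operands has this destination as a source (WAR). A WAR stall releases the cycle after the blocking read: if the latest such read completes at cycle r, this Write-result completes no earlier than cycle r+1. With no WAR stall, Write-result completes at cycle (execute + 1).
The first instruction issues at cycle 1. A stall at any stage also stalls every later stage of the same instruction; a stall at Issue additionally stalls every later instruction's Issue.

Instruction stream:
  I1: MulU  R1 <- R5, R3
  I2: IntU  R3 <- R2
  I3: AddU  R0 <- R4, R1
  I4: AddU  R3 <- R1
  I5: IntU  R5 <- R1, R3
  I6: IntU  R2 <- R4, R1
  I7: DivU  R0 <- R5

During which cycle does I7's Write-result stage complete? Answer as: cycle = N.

cycle = 29

t=1  issue I1 (MulU)
t=2  I1 read-ops, issue I2 (IntU)
t=3  I2 read-ops, issue I3 (AddU)
t=4  I2 finished on IntU
t=5  I1 finished on MulU, I2→R3
t=6  I1→R1
t=7  I3 read-ops
t=9  I3 finished on AddU
t=10  I3→R0
t=11  issue I4 (AddU)
t=12  I4 read-ops, issue I5 (IntU)
t=14  I4 finished on AddU
t=15  I4→R3
t=16  I5 read-ops
t=17  I5 finished on IntU
t=18  I5→R5
t=19  issue I6 (IntU)
t=20  I6 read-ops, issue I7 (DivU)
t=21  I6 finished on IntU, I7 read-ops
t=22  I6→R2
t=28  I7 finished on DivU
t=29  I7→R0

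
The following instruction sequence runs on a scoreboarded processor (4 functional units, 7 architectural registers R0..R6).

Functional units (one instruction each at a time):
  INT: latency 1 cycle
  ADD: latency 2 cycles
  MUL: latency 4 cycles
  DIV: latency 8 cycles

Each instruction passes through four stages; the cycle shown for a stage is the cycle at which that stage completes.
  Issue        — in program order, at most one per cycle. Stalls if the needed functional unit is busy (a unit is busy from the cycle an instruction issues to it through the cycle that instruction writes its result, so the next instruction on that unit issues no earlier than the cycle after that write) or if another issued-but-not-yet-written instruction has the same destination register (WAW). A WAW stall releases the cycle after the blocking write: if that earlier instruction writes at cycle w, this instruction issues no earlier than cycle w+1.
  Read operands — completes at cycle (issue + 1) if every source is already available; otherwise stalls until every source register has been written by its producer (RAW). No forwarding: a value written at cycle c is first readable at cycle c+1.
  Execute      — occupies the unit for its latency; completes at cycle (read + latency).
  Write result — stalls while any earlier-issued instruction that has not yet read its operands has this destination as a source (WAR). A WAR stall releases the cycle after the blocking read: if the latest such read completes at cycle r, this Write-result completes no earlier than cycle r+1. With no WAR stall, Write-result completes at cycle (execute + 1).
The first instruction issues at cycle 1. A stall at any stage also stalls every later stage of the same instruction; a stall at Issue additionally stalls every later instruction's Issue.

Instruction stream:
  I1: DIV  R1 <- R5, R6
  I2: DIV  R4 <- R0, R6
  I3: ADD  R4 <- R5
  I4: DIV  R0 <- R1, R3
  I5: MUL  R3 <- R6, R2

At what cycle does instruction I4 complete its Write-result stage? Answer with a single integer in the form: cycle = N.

[1] issue I1 (DIV)
[2] I1 read-ops
[10] I1 finished on DIV
[11] I1→R1
[12] issue I2 (DIV)
[13] I2 read-ops
[21] I2 finished on DIV
[22] I2→R4
[23] issue I3 (ADD)
[24] I3 read-ops | issue I4 (DIV)
[25] I4 read-ops | issue I5 (MUL)
[26] I3 finished on ADD | I5 read-ops
[27] I3→R4
[30] I5 finished on MUL
[31] I5→R3
[33] I4 finished on DIV
[34] I4→R0

cycle = 34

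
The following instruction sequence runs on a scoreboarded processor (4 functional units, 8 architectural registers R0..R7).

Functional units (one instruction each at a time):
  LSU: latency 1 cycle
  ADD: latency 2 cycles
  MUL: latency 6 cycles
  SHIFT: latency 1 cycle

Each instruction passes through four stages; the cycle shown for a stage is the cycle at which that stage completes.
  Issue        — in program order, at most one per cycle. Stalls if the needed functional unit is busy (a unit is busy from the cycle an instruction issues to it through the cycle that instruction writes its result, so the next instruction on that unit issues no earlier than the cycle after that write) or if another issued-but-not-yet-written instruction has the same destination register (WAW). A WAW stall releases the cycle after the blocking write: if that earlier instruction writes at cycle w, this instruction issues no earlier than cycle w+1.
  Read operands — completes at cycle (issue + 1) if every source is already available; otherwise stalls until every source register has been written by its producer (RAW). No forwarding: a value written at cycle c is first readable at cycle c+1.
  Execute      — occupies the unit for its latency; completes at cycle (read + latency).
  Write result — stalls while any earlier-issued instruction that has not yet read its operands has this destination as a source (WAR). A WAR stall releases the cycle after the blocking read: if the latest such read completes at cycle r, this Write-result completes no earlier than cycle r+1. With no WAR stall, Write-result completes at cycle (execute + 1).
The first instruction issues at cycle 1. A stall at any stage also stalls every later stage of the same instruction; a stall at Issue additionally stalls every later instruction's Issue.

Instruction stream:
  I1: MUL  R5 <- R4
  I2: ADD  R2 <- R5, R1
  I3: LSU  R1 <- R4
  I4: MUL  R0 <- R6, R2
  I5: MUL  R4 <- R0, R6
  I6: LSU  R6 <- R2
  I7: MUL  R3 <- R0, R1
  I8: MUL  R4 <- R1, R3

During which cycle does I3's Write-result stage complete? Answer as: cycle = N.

cycle = 11

  I1 | 1 | 2 | 8 | 9
  I2 | 2 | 10 | 12 | 13   RAW R5: wait I1 write@9
  I3 | 3 | 4 | 5 | 11   WAR R1: wait I2 read@10
  I4 | 10 | 14 | 20 | 21   struct: MUL busy until I1 writes@9 · RAW R2: wait I2 write@13
  I5 | 22 | 23 | 29 | 30   struct: MUL busy until I4 writes@21
  I6 | 23 | 24 | 25 | 26
  I7 | 31 | 32 | 38 | 39   struct: MUL busy until I5 writes@30
  I8 | 40 | 41 | 47 | 48   struct: MUL busy until I7 writes@39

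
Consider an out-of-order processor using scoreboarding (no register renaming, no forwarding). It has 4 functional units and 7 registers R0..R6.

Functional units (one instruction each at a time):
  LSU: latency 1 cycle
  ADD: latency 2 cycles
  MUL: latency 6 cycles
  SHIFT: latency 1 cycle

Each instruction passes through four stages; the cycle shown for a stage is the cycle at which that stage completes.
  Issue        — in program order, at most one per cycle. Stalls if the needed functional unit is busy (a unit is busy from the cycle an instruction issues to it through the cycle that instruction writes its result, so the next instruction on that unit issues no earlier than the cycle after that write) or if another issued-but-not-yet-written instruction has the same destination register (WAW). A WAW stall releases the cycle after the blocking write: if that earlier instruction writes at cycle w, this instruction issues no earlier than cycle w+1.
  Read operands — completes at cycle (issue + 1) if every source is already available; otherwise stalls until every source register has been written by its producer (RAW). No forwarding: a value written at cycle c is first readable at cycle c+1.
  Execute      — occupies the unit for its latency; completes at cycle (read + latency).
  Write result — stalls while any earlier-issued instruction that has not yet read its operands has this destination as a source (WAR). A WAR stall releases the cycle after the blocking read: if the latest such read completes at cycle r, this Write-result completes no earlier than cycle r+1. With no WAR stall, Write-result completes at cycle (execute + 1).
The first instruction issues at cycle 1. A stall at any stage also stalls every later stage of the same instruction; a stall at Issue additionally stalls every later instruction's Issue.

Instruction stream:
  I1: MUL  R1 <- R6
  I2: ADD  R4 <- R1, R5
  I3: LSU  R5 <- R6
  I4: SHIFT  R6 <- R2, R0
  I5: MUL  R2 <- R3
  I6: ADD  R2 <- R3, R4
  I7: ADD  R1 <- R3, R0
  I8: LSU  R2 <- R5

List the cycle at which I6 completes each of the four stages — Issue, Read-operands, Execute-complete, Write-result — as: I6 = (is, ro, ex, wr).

I6 = (19, 20, 22, 23)

t=1  I1→MUL
t=2  I1 RO · I2→ADD
t=3  I3→LSU
t=4  I3 RO · I4→SHIFT
t=5  I3 EX · I4 RO
t=6  I4 EX
t=7  I4 WR R6
t=8  I1 EX
t=9  I1 WR R1
t=10  I2 RO · I5→MUL
t=11  I3 WR R5 · I5 RO
t=12  I2 EX
t=13  I2 WR R4
t=17  I5 EX
t=18  I5 WR R2
t=19  I6→ADD
t=20  I6 RO
t=22  I6 EX
t=23  I6 WR R2
t=24  I7→ADD
t=25  I7 RO · I8→LSU
t=26  I8 RO
t=27  I7 EX · I8 EX
t=28  I7 WR R1 · I8 WR R2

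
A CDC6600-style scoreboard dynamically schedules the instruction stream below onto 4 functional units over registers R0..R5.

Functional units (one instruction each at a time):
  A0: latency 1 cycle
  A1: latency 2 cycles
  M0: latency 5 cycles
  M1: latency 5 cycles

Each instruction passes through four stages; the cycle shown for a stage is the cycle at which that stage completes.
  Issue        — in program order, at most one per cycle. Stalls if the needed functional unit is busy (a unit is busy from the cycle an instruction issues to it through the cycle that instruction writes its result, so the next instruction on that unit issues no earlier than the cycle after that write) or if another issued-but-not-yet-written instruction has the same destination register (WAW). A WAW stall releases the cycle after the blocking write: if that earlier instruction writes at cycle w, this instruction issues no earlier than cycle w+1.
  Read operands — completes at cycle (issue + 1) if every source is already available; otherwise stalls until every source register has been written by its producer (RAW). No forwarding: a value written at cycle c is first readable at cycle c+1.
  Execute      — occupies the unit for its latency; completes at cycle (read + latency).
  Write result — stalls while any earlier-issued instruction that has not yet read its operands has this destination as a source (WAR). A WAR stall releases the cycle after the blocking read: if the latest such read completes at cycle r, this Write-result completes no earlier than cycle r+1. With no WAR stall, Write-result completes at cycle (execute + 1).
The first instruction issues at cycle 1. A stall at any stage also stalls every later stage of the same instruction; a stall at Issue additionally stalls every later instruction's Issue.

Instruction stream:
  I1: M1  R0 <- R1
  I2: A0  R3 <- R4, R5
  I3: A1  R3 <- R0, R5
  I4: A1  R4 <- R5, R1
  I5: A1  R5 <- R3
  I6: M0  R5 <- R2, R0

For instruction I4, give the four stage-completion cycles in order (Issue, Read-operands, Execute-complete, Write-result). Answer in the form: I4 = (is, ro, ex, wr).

I4 = (13, 14, 16, 17)

  I1 | 1 | 2 | 7 | 8
  I2 | 2 | 3 | 4 | 5
  I3 | 6 | 9 | 11 | 12   WAW R3: wait I2 write@5 · RAW R0: wait I1 write@8
  I4 | 13 | 14 | 16 | 17   struct: A1 busy until I3 writes@12
  I5 | 18 | 19 | 21 | 22   struct: A1 busy until I4 writes@17
  I6 | 23 | 24 | 29 | 30   WAW R5: wait I5 write@22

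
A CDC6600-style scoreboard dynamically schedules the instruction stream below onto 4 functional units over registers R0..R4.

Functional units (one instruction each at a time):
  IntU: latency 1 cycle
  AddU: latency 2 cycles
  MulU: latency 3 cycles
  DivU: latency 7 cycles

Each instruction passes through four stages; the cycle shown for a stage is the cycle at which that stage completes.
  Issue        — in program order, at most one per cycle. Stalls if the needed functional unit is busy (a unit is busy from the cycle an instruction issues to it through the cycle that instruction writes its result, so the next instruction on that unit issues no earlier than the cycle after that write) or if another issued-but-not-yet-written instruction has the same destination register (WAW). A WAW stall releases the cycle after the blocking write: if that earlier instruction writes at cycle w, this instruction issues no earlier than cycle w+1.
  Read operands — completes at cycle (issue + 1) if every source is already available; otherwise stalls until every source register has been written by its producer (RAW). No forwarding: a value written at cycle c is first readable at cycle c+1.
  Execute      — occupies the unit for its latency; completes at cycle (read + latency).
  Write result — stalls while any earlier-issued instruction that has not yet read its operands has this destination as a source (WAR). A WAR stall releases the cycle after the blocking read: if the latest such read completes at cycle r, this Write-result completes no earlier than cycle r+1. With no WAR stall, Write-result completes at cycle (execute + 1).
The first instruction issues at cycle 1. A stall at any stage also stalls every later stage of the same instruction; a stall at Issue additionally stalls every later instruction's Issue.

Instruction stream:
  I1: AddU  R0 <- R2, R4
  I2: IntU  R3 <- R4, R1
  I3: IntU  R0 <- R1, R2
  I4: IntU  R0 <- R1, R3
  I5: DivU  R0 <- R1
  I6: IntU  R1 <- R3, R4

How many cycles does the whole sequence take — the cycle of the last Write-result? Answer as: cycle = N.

cycle = 23

c1: I1 dispatched to AddU
c2: I1 operands ready | I2 dispatched to IntU
c3: I2 operands ready
c4: I1 complete | I2 complete
c5: R0←I1 | R3←I2
c6: I3 dispatched to IntU
c7: I3 operands ready
c8: I3 complete
c9: R0←I3
c10: I4 dispatched to IntU
c11: I4 operands ready
c12: I4 complete
c13: R0←I4
c14: I5 dispatched to DivU
c15: I5 operands ready | I6 dispatched to IntU
c16: I6 operands ready
c17: I6 complete
c18: R1←I6
c22: I5 complete
c23: R0←I5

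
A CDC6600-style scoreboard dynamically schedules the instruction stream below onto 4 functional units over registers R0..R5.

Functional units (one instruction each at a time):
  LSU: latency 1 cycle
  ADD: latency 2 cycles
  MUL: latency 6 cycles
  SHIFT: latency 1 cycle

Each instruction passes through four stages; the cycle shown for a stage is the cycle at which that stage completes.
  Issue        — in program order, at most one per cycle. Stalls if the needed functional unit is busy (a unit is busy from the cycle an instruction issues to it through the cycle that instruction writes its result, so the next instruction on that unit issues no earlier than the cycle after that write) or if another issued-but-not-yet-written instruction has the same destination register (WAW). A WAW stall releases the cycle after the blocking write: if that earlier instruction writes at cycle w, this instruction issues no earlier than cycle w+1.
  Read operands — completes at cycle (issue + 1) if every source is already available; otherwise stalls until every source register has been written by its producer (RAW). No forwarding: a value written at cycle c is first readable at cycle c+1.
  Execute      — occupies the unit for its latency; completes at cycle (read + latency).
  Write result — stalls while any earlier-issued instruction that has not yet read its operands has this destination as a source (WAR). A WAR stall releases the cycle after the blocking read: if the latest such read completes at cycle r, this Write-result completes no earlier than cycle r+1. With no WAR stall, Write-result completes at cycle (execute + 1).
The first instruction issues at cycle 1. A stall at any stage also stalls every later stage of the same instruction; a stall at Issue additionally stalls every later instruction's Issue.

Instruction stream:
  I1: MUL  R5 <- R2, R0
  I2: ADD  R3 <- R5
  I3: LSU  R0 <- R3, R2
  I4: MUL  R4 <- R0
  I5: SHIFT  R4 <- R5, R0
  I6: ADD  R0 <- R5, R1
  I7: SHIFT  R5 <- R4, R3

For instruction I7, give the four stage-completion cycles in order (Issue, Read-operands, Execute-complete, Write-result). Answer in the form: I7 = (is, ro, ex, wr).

t=1  I1 dispatched to MUL
t=2  I1 operands ready; I2 dispatched to ADD
t=3  I3 dispatched to LSU
t=8  I1 complete
t=9  R5←I1
t=10  I2 operands ready; I4 dispatched to MUL
t=12  I2 complete
t=13  R3←I2
t=14  I3 operands ready
t=15  I3 complete
t=16  R0←I3
t=17  I4 operands ready
t=23  I4 complete
t=24  R4←I4
t=25  I5 dispatched to SHIFT
t=26  I5 operands ready; I6 dispatched to ADD
t=27  I5 complete; I6 operands ready
t=28  R4←I5
t=29  I6 complete; I7 dispatched to SHIFT
t=30  R0←I6; I7 operands ready
t=31  I7 complete
t=32  R5←I7

I7 = (29, 30, 31, 32)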